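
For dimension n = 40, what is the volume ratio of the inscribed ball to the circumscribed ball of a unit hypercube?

The radii are 1/2 and 1√40/2, so the volume ratio is (1/√40)^40 = 40^{-40/2} ≈ 9.09495e-33.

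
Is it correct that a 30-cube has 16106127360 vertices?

False. The 30-cube has 2^30 = 1073741824 vertices.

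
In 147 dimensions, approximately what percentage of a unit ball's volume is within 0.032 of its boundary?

1 - (1-0.032)^147 ≈ 0.991612 ≈ 99.16%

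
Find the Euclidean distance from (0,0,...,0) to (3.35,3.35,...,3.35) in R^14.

Diagonal = √14 · 3.35 ≈ 12.5346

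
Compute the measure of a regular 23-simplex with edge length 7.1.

V_23 = √(24) · 7.1^23 / (23! · 2^(23/2)) ≈ 2.48147e-06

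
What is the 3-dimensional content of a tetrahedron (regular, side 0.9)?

Volume = (√2/12) · 0.9³ = 0.0859135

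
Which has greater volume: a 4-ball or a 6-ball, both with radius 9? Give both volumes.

V_4(9) ≈ 32377.2. V_6(9) ≈ 2.74633e+06. The 6-ball is larger.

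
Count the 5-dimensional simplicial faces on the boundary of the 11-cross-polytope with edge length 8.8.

An n-cross-polytope has 2^(k+1)·C(n,k+1) k-faces. Here 2^6·C(11,6) = 64·462 = 29568.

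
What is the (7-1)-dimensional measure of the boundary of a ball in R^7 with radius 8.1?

|∂B_7(8.1)| ≈ 9.34089e+06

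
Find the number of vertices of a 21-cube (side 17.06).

Each vertex is a binary string of length 21, so there are 2^21 = 2097152.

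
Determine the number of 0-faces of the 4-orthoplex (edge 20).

f_0(4-orthoplex) = 2^1 · (4 choose 1) = 8.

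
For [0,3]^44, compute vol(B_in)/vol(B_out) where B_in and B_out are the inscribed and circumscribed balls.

V_in/V_out = n^(-n/2) = 44^(-44/2) ≈ 6.98299e-37.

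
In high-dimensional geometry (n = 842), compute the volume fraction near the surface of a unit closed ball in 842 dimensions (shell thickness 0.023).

1 - (1-0.023)^842 ≈ 0.9999999969 ≈ (100 - 3.1e-07)%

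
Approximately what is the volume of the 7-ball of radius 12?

Volume = π^{7/2}·(12)^7/Γ(9/2) = 191102976·π^3/35 ≈ 1.69297e+08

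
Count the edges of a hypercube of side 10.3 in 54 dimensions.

The 54-cube has n·2^(n-1) = 54·2^53 = 54·9007199254740992 = 486388759756013568 edges.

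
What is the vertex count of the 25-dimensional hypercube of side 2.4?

Number of vertices = 2^25 = 33554432.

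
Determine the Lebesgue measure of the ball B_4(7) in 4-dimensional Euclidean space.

V = 2401·π^2/2 ≈ 11848.5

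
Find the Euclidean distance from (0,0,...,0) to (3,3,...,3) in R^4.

d = √(3² + 3² + ... + 3²) [4 terms] = √(4·3²) = 3√4 = 6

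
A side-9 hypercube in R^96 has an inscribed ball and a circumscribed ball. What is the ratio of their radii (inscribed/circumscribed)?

r_in / r_out = (9/2) / (9√96/2) = 1/√96 ≈ 0.102062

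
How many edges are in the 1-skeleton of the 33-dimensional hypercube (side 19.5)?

The 33-cube has n·2^(n-1) = 33·2^32 = 33·4294967296 = 141733920768 edges.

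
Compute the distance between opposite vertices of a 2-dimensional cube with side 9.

Diagonal = √2 · 9 ≈ 12.7279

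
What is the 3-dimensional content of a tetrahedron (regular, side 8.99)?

Volume = (√2/12) · 8.99³ = 85.6274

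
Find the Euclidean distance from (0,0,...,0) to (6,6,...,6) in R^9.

||(6,6,...,6)|| = √(9)·6 = 18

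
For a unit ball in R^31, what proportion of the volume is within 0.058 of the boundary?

1 - (1-0.058)^31 ≈ 0.843116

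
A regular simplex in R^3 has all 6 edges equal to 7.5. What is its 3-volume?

Volume = (√2/12) · 7.5³ = 49.7184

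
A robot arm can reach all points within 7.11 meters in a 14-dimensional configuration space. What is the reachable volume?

Volume = π^{14/2}·(7.11)^14/Γ(8) ≈ 5.05584e+11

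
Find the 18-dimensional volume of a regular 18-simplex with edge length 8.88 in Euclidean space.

V = (8.88^18 / 18!) · √((18+1) / 2^18) ≈ 0.156747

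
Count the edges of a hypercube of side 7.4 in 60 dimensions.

Each of the 2^60 = 1152921504606846976 vertices has degree 60; total edges = 60·2^60/2 = 34587645138205409280.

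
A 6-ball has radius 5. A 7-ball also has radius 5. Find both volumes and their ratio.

V_6(5) ≈ 80745.5. V_7(5) ≈ 369122. Ratio V_6/V_7 ≈ 0.2187.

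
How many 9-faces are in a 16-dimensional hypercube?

f_9(16-cube) = (16 choose 9) · 2^7 = 1464320.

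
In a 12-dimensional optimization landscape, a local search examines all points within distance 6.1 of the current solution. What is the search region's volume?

The n-ball volume is π^(n/2)·r^n/Γ(n/2+1). With n=12, r=6.1: V ≈ 3.54425e+09.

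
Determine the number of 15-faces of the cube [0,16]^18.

Choose 15 of 18 axes to span the face (C(18,15) = 816 ways), then fix each of the remaining 3 coordinates at one of its two extreme values (2^3 = 8 ways): 816·8 = 6528.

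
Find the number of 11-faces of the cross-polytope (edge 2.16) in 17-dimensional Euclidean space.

An n-cross-polytope has 2^(k+1)·C(n,k+1) k-faces. Here 2^12·C(17,12) = 4096·6188 = 25346048.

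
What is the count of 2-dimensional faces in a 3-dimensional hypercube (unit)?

Number of 2-faces = C(3,2) · 2^(3-2) = 3 · 2 = 6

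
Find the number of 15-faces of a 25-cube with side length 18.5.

Choose 15 of 25 axes to span the face (C(25,15) = 3268760 ways), then fix each of the remaining 10 coordinates at one of its two extreme values (2^10 = 1024 ways): 3268760·1024 = 3347210240.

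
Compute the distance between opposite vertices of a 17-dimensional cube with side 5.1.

Diagonal = √17 · 5.1 ≈ 21.0278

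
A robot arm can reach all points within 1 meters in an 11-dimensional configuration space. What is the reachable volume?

V_11(1) = π^(11/2) · (1)^11 / Γ(11/2 + 1) = 64·π^5/10395 ≈ 1.8841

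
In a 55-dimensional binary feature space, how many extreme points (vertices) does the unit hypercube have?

The 55-cube has 2^55 = 36028797018963968 vertices.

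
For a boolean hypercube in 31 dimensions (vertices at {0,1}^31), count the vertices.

An n-cube has 2^n vertices; for n = 31 that is 2^31 = 2147483648.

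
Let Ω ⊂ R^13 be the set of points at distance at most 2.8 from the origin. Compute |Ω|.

V_13(2.8) = π^(13/2) · (2.8)^13 / Γ(13/2 + 1) ≈ 592101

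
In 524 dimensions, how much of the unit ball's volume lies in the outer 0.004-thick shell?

V(inner)/V(outer) = ((1-0.004)/1)^524 ≈ 0.1224, so the shell fraction is 0.877568.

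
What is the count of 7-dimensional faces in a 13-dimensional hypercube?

An n-cube has C(n,k)·2^(n-k) k-faces. Here C(13,7)·2^6 = 1716·64 = 109824.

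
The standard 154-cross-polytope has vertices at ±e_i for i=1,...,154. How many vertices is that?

The 154-dimensional cross-polytope has 2n = 2·154 = 308 vertices.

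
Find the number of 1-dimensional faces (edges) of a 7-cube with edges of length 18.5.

Each of the 2^7 = 128 vertices has degree 7; total edges = 7·2^7/2 = 448.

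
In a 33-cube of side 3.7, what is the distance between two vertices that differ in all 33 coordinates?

The space diagonal of an n-cube of side s is s√n. Here 3.7·√33 ≈ 21.2549.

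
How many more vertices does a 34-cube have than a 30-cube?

The 34-cube has 2^34 = 17179869184 vertices. The 30-cube has 2^30 = 1073741824 vertices. Difference: 17179869184 - 1073741824 = 16106127360.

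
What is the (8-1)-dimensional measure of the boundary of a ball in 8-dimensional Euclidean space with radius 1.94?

S = n·V_n(r)/r = 8·V_8(1.94)/1.94 (volume-to-surface relation), giving 3358.07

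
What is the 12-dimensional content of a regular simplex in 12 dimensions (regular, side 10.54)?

V = (10.54^12 / 12!) · √((12+1) / 2^12) ≈ 221.076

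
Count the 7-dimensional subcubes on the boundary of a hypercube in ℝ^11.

Number of 7-faces = C(11,7) · 2^(11-7) = 330 · 16 = 5280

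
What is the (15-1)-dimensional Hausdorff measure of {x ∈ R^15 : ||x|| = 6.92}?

|∂B_15(6.92)| ≈ 3.30375e+12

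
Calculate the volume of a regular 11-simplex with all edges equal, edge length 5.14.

For a regular n-simplex with edge a, V = (a^n / n!)·√((n+1)/2^n). With a=5.14, n=11: V ≈ 0.126872.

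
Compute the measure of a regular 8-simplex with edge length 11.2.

Volume = 11.2^8 · √(9/2^8) / 8! ≈ 1151.4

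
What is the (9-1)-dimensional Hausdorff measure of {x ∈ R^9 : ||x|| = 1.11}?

The surface area of an n-ball is 2π^(n/2) r^(n-1) / Γ(n/2). For n=9, r=1.11: 68.4138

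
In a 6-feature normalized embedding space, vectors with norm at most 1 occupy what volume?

The n-ball volume is π^(n/2)·r^n/Γ(n/2+1). With n=6, r=1: V = π^3/6 ≈ 5.16771.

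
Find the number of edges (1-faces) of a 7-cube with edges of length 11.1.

An n-cube has C(n,k)·2^(n-k) k-faces. Here C(7,1)·2^6 = 7·64 = 448.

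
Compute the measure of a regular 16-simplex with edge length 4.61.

V = (4.61^16 / 16!) · √((16+1) / 2^16) ≈ 3.20317e-05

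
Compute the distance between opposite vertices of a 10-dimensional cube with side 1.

||(1,1,...,1)|| = √(10)·1 ≈ 3.16228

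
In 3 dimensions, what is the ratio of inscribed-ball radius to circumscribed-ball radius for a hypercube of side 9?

Ratio = (s/2)/(s√3/2) = 3^(-1/2) ≈ 0.57735.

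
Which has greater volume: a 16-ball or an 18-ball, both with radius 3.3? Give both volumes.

V_16(3.3) ≈ 4.65481e+07. V_18(3.3) ≈ 1.76944e+08. The 18-ball is larger.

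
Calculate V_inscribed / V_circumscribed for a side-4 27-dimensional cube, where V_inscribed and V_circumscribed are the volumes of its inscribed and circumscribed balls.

V_in / V_out = (r_in/r_out)^27 = (1/√27)^27 = 27^(-27/2) ≈ 4.74886e-20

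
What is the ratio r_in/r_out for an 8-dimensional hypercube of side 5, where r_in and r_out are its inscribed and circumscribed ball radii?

r_in / r_out = (5/2) / (5√8/2) = 1/√8 ≈ 0.353553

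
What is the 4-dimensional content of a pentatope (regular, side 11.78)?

V = (11.78^4 / 4!) · √((4+1) / 2^4) ≈ 448.534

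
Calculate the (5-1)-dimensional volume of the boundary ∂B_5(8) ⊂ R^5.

|∂B_5(8)| = 32768·π^2/3 ≈ 107802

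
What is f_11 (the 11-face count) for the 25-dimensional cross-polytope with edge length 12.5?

f_11(25-orthoplex) = 2^12 · (25 choose 12) = 21300428800.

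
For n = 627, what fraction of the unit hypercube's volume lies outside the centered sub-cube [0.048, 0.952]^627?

Shell fraction = 1 - (1-0.096)^627 ≈ 1 - 3.293e-28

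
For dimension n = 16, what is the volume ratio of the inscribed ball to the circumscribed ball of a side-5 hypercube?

Volume scales as r^n, and r_in/r_out = 1/√16, giving (1/√16)^16 ≈ 2.32831e-10.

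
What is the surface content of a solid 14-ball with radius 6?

S = n·V_n(r)/r = 14·V_14(6)/6 (volume-to-surface relation), giving 181398528·π^7/5 ≈ 1.09575e+11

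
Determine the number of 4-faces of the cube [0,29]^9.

Choose 4 of 9 axes to span the face (C(9,4) = 126 ways), then fix each of the remaining 5 coordinates at one of its two extreme values (2^5 = 32 ways): 126·32 = 4032.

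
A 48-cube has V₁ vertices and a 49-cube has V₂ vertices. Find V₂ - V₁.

V₁ = 2^48 = 281474976710656. V₂ = 2^49 = 562949953421312. V₂ - V₁ = 281474976710656.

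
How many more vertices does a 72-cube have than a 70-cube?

The 72-cube has 2^72 = 4722366482869645213696 vertices. The 70-cube has 2^70 = 1180591620717411303424 vertices. Difference: 4722366482869645213696 - 1180591620717411303424 = 3541774862152233910272.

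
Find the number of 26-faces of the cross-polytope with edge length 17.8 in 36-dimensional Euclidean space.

Each 26-face is the convex hull of 27 vertices, one chosen as ±e_i from each of 27 distinct axes: 2^27·C(36,27) = 12635697148067840.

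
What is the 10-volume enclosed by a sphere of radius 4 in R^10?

V = 131072·π^5/15 ≈ 2.67404e+06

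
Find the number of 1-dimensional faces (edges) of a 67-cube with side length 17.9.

The 67-cube has n·2^(n-1) = 67·2^66 = 67·73786976294838206464 = 4943727411754159833088 edges.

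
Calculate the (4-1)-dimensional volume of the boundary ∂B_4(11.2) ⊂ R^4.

S = n·V_n(r)/r = 4·V_4(11.2)/11.2 (volume-to-surface relation), giving 27732.2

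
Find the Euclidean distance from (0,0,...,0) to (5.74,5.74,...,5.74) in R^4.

The space diagonal of an n-cube of side s is s√n. Here 5.74·√4 = 11.48.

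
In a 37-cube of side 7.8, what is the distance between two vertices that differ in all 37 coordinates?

The space diagonal of an n-cube of side s is s√n. Here 7.8·√37 ≈ 47.4455.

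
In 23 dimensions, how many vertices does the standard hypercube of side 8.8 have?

An n-cube has 2^n vertices; for n = 23 that is 2^23 = 8388608.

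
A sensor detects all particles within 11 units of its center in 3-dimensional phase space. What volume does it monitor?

The n-ball volume is π^(n/2)·r^n/Γ(n/2+1). With n=3, r=11: V = 5324·π/3 ≈ 5575.28.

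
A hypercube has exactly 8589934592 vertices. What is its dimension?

n = log_2(8589934592) = 33.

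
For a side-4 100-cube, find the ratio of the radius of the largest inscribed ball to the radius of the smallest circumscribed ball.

Ratio = (s/2)/(s√100/2) = 100^(-1/2) ≈ 0.1.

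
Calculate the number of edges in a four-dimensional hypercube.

An n-cube has n·2^(n-1) edges. With n = 4: 4·8 = 32.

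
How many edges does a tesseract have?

Number of 1-faces = C(4,1)·2^(4-1) = 4·8 = 32.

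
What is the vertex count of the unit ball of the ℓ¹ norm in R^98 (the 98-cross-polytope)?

The 98-dimensional cross-polytope has 2n = 2·98 = 196 vertices.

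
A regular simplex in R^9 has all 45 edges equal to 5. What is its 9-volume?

V_9 = √(10) · 5^9 / (9! · 2^(9/2)) ≈ 0.752198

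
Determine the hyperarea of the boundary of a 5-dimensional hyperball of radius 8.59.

S_5(8.59) = 2·π^(5/2)·(8.59)^4 / Γ(5/2) ≈ 143298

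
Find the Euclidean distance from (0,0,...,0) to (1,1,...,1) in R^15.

d = √(1² + 1² + ... + 1²) [15 terms] = √(15·1²) = 1√15 ≈ 3.87298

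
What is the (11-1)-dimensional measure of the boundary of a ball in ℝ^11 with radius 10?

S_11(10) = 2·π^(11/2)·(10)^10 / Γ(11/2) = 128000000000·π^5/189 ≈ 2.07251e+11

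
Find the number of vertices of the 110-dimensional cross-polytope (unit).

Number of vertices = 2n = 220.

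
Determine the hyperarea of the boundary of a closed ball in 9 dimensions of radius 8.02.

|∂B_9(8.02)| ≈ 5.08107e+08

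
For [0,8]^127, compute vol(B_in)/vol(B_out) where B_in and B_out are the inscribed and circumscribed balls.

Volume scales as r^n, and r_in/r_out = 1/√127, giving (1/√127)^127 ≈ 2.56132e-134.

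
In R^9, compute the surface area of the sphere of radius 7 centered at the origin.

S_9(7) = 2·π^(9/2)·(7)^8 / Γ(9/2) = 26353376·π^4/15 ≈ 1.71137e+08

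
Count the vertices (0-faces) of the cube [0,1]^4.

Each vertex is a binary string of length 4, so there are 2^4 = 16.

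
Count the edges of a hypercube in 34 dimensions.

An n-cube has n·2^(n-1) edges. With n = 34: 34·8589934592 = 292057776128.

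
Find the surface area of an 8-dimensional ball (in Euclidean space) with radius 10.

The surface area of an n-ball is 2π^(n/2) r^(n-1) / Γ(n/2). For n=8, r=10: 10000000·π^4/3 ≈ 3.24697e+08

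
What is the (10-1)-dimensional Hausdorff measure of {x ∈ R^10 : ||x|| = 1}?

|∂B_10(1)| = π^5/12 ≈ 25.5016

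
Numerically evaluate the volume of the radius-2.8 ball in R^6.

V_6(2.8) = π^(6/2) · (2.8)^6 / Γ(6/2 + 1) ≈ 2490.27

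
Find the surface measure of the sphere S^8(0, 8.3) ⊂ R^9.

S_9(8.3) = 2·π^(9/2)·(8.3)^8 / Γ(9/2) ≈ 6.68629e+08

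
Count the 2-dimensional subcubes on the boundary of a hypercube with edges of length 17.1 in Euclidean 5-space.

An n-cube has C(n,k)·2^(n-k) k-faces. Here C(5,2)·2^3 = 10·8 = 80.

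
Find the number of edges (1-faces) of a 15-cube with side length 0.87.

f_1(15-cube) = (15 choose 1) · 2^14 = 245760.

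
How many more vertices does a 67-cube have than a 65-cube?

The 67-cube has 2^67 = 147573952589676412928 vertices. The 65-cube has 2^65 = 36893488147419103232 vertices. Difference: 147573952589676412928 - 36893488147419103232 = 110680464442257309696.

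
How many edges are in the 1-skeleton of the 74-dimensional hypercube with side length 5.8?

Each of the 2^74 = 18889465931478580854784 vertices has degree 74; total edges = 74·2^74/2 = 698910239464707491627008.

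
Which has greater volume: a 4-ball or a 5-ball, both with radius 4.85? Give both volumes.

V_4(4.85) ≈ 2730.47. V_5(4.85) ≈ 14125.6. The 5-ball is larger.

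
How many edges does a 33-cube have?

Number of 1-faces = C(33,1)·2^(33-1) = 33·4294967296 = 141733920768.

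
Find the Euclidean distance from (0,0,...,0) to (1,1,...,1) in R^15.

The space diagonal of an n-cube of side s is s√n. Here 1·√15 ≈ 3.87298.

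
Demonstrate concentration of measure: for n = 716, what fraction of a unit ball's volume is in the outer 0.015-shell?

1 - (1-0.015)^716 ≈ 0.99998 ≈ 99.998003%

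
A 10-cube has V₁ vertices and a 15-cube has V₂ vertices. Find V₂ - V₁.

V₁ = 2^10 = 1024. V₂ = 2^15 = 32768. V₂ - V₁ = 31744.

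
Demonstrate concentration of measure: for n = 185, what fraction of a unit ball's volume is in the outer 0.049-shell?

1 - (1-0.049)^185 ≈ 0.999908 ≈ 99.9908%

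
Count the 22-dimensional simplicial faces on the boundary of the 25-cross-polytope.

Each 22-face is the convex hull of 23 vertices, one chosen as ±e_i from each of 23 distinct axes: 2^23·C(25,23) = 2516582400.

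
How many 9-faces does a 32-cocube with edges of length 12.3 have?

f_9(32-orthoplex) = 2^10 · (32 choose 10) = 66060533760.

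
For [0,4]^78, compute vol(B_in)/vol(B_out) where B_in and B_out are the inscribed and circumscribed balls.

V_in / V_out = (r_in/r_out)^78 = (1/√78)^78 = 78^(-78/2) ≈ 1.61551e-74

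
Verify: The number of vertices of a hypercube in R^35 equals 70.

False. The 35-cube has 2^35 = 34359738368 vertices.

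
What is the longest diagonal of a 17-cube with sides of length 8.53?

The space diagonal of an n-cube of side s is s√n. Here 8.53·√17 ≈ 35.1701.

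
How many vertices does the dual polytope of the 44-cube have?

Number of vertices = 2n = 88.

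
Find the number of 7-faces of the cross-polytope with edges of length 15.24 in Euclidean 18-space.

Number of 7-faces = 2^(7+1) · C(18,7+1) = 256 · 43758 = 11202048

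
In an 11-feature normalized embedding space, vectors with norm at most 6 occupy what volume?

V_11(6) = π^(11/2) · (6)^11 / Γ(11/2 + 1) = 859963392·π^5/385 ≈ 6.83547e+08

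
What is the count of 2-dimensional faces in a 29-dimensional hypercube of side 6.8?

Choose 2 of 29 axes to span the face (C(29,2) = 406 ways), then fix each of the remaining 27 coordinates at one of its two extreme values (2^27 = 134217728 ways): 406·134217728 = 54492397568.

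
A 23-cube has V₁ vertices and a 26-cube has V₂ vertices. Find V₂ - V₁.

V₁ = 2^23 = 8388608. V₂ = 2^26 = 67108864. V₂ - V₁ = 58720256.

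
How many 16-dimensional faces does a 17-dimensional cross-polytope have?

f_16(17-orthoplex) = 2^17 · (17 choose 17) = 131072.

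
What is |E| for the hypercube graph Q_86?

The 86-cube has n·2^(n-1) = 86·2^85 = 86·38685626227668133590597632 = 3326963855579459488791396352 edges.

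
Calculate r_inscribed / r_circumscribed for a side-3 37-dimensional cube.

For an n-cube of any side s, the inradius is s/2 and the circumradius is s√n/2, so the ratio is 1/√37 ≈ 0.164399.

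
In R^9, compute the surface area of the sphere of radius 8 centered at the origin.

S = n·V_n(r)/r = 9·V_9(8)/8 (volume-to-surface relation), giving 536870912·π^4/105 ≈ 4.98058e+08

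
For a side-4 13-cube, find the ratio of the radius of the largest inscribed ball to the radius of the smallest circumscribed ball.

r_in = 4/2 (half the side); r_out = 4√13/2 (half the diagonal). Ratio = 1/√13 ≈ 0.27735.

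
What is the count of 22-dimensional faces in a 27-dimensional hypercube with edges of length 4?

f_22(27-cube) = (27 choose 22) · 2^5 = 2583360.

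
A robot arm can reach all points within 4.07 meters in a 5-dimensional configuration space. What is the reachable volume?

The n-ball volume is π^(n/2)·r^n/Γ(n/2+1). With n=5, r=4.07: V ≈ 5878.55.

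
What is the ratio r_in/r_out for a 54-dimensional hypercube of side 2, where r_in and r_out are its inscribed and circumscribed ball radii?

r_in / r_out = (2/2) / (2√54/2) = 1/√54 ≈ 0.136083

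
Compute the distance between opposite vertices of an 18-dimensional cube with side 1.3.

Diagonal = √18 · 1.3 ≈ 5.51543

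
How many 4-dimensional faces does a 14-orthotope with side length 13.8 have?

Choose 4 of 14 axes to span the face (C(14,4) = 1001 ways), then fix each of the remaining 10 coordinates at one of its two extreme values (2^10 = 1024 ways): 1001·1024 = 1025024.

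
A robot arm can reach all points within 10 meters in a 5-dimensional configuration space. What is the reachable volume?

V_5(10) = π^(5/2) · (10)^5 / Γ(5/2 + 1) = 160000·π^2/3 ≈ 526379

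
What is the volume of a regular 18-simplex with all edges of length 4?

V = (4^18 / 18!) · √((18+1) / 2^18) ≈ 9.13788e-08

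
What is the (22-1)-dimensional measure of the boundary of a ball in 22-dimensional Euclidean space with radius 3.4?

The surface area of an n-ball is 2π^(n/2) r^(n-1) / Γ(n/2). For n=22, r=3.4: 2.34949e+10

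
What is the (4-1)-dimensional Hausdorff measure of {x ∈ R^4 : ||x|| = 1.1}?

The surface area of an n-ball is 2π^(n/2) r^(n-1) / Γ(n/2). For n=4, r=1.1: 26.2729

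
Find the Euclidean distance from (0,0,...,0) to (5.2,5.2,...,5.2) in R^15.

d = √(5.2² + 5.2² + ... + 5.2²) [15 terms] = √(15·5.2²) = 5.2√15 ≈ 20.1395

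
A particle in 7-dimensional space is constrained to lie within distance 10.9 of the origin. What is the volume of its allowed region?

Volume = π^{7/2}·(10.9)^7/Γ(9/2) ≈ 8.63706e+07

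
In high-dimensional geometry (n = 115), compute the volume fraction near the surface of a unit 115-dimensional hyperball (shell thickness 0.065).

1 - (1-0.065)^115 ≈ 0.99956 ≈ 99.9560%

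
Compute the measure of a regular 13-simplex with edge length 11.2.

V = (11.2^13 / 13!) · √((13+1) / 2^13) ≈ 289.683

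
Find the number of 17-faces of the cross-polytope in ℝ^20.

An n-cross-polytope has 2^(k+1)·C(n,k+1) k-faces. Here 2^18·C(20,18) = 262144·190 = 49807360.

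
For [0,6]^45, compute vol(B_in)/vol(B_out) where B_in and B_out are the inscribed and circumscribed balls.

V_in / V_out = (r_in/r_out)^45 = (1/√45)^45 = 45^(-45/2) ≈ 6.34919e-38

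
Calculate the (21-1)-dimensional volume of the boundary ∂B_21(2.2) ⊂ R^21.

The surface area of an n-ball is 2π^(n/2) r^(n-1) / Γ(n/2). For n=21, r=2.2: 2.06643e+06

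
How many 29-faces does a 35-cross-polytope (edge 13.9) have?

Number of 29-faces = 2^(29+1) · C(35,29+1) = 1073741824 · 324632 = 348570955808768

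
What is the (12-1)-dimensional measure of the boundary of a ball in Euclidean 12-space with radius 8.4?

The surface area of an n-ball is 2π^(n/2) r^(n-1) / Γ(n/2). For n=12, r=8.4: 2.35407e+11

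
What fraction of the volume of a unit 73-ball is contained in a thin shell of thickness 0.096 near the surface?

V(inner)/V(outer) = ((1-0.096)/1)^73 ≈ 0.0006314, so the shell fraction is 0.999369.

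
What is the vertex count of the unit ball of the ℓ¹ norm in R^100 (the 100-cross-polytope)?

The vertices are ±e_1, ..., ±e_100, so there are 2·100 = 200.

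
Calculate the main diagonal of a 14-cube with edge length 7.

Diagonal = √14 · 7 ≈ 26.1916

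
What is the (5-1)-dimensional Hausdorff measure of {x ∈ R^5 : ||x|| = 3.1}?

|∂B_5(3.1)| ≈ 2430.61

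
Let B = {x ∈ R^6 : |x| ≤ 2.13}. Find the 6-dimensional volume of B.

The n-ball volume is π^(n/2)·r^n/Γ(n/2+1). With n=6, r=2.13: V ≈ 482.587.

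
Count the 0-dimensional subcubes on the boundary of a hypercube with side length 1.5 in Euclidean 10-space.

An n-cube has C(n,k)·2^(n-k) k-faces. Here C(10,0)·2^10 = 1·1024 = 1024.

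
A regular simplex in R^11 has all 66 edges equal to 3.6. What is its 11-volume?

V_11 = √(12) · 3.6^11 / (11! · 2^(11/2)) ≈ 0.00252405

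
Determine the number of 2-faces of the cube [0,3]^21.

Choose 2 of 21 axes to span the face (C(21,2) = 210 ways), then fix each of the remaining 19 coordinates at one of its two extreme values (2^19 = 524288 ways): 210·524288 = 110100480.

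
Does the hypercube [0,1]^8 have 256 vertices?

True. The 8-cube has 2^8 = 256 vertices.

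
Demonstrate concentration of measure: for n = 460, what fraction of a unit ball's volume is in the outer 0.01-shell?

1 - (1-0.01)^460 ≈ 0.990178 ≈ 99.02%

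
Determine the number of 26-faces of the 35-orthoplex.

An n-cross-polytope has 2^(k+1)·C(n,k+1) k-faces. Here 2^27·C(35,27) = 134217728·23535820 = 3158924287016960.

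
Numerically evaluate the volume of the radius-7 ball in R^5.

Volume = π^{5/2}·(7)^5/Γ(7/2) = 134456·π^2/15 ≈ 88468.5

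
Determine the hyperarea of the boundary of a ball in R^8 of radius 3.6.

S = n·V_n(r)/r = 8·V_8(3.6)/3.6 (volume-to-surface relation), giving 254446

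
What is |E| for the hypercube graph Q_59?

The 59-cube has n·2^(n-1) = 59·2^58 = 59·288230376151711744 = 17005592192950992896 edges.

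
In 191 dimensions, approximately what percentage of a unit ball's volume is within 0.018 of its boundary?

1 - (1-0.018)^191 ≈ 0.968862 ≈ 96.89%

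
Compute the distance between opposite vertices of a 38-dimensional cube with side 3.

The space diagonal of an n-cube of side s is s√n. Here 3·√38 ≈ 18.4932.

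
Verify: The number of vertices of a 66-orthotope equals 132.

False. The 66-cube has 2^66 = 73786976294838206464 vertices.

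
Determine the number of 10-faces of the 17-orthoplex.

Each 10-face is the convex hull of 11 vertices, one chosen as ±e_i from each of 11 distinct axes: 2^11·C(17,11) = 25346048.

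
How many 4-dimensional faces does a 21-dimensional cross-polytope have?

Number of 4-faces = 2^(4+1) · C(21,4+1) = 32 · 20349 = 651168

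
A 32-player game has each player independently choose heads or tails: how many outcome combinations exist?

The 32-cube has 2^32 = 4294967296 vertices.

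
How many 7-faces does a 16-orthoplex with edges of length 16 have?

Each 7-face is the convex hull of 8 vertices, one chosen as ±e_i from each of 8 distinct axes: 2^8·C(16,8) = 3294720.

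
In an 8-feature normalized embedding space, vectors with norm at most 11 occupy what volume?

V = 214358881·π^4/24 ≈ 8.70021e+08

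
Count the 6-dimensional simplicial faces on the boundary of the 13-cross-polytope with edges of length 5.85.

An n-cross-polytope has 2^(k+1)·C(n,k+1) k-faces. Here 2^7·C(13,7) = 128·1716 = 219648.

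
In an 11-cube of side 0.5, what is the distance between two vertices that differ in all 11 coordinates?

||(0.5,0.5,...,0.5)|| = √(11)·0.5 ≈ 1.65831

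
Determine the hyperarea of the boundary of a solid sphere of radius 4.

|∂B_3(4)| = 4πr² = 4π·(4)² ≈ 201.062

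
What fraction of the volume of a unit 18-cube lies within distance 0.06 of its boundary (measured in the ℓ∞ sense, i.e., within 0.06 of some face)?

Shell fraction = 1 - (1-0.12)^18 ≈ 0.899841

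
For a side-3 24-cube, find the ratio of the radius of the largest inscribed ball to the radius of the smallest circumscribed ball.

For an n-cube of any side s, the inradius is s/2 and the circumradius is s√n/2, so the ratio is 1/√24 ≈ 0.204124.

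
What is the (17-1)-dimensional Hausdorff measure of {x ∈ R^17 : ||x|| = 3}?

|∂B_17(3)| = 272097792·π^8/25025 ≈ 1.03169e+08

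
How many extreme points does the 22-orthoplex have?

The vertices are ±e_1, ..., ±e_22, so there are 2·22 = 44.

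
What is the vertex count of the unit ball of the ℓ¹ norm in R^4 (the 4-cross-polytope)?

The 4-dimensional cross-polytope has 2n = 2·4 = 8 vertices.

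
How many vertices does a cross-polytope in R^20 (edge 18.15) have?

Number of 0-faces = 2^(0+1) · C(20,0+1) = 2 · 20 = 40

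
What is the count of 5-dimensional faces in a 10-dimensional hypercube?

Number of 5-faces = C(10,5) · 2^(10-5) = 252 · 32 = 8064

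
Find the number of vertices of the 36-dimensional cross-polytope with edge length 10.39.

The 36-dimensional cross-polytope has 2n = 2·36 = 72 vertices.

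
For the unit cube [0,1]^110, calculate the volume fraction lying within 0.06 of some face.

The inner cube has side 1-2·0.06 = 0.88 and volume (0.88)^110 ≈ 7.818e-07, so the shell holds 0.9999992182 of the volume.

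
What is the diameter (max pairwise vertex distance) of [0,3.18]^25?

The space diagonal of an n-cube of side s is s√n. Here 3.18·√25 = 15.9.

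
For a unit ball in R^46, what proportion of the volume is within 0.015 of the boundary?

Shell fraction = 1 - (1-0.015)^46 ≈ 0.501039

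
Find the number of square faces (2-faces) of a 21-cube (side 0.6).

An n-cube has C(n,k)·2^(n-k) k-faces. Here C(21,2)·2^19 = 210·524288 = 110100480.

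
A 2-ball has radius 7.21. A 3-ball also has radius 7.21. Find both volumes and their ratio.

V_2(7.21) ≈ 163.313. V_3(7.21) ≈ 1569.98. Ratio V_2/V_3 ≈ 0.104.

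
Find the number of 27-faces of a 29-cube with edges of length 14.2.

Choose 27 of 29 axes to span the face (C(29,27) = 406 ways), then fix each of the remaining 2 coordinates at one of its two extreme values (2^2 = 4 ways): 406·4 = 1624.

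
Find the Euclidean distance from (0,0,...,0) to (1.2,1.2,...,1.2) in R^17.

||(1.2,1.2,...,1.2)|| = √(17)·1.2 ≈ 4.94773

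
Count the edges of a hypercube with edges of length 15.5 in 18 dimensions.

An n-cube has n·2^(n-1) edges. With n = 18: 18·131072 = 2359296.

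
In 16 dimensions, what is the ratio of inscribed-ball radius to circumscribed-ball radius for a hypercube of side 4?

For an n-cube of any side s, the inradius is s/2 and the circumradius is s√n/2, so the ratio is 1/√16 ≈ 0.25.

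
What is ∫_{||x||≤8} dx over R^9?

The n-ball volume is π^(n/2)·r^n/Γ(n/2+1). With n=9, r=8: V = 4294967296·π^4/945 ≈ 4.42718e+08.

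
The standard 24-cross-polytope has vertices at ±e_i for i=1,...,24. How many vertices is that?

An n-cross-polytope has 2n vertices; here n = 24, giving 48.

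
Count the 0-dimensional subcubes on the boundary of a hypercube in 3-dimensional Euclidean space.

An n-cube has C(n,k)·2^(n-k) k-faces. Here C(3,0)·2^3 = 1·8 = 8.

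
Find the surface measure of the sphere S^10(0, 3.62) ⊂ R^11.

S_11(3.62) = 2·π^(11/2)·(3.62)^10 / Γ(11/2) ≈ 8.00909e+06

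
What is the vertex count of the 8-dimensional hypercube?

Each vertex is a binary string of length 8, so there are 2^8 = 256.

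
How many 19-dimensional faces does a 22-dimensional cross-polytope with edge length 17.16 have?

Number of 19-faces = 2^(19+1) · C(22,19+1) = 1048576 · 231 = 242221056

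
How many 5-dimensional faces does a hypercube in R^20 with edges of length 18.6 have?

Number of 5-faces = C(20,5) · 2^(20-5) = 15504 · 32768 = 508035072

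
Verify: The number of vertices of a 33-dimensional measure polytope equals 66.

False. The 33-cube has 2^33 = 8589934592 vertices.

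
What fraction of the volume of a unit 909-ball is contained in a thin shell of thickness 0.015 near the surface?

Shell fraction = 1 - (1-0.015)^909 ≈ 0.9999989197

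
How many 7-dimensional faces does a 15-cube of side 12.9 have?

An n-cube has C(n,k)·2^(n-k) k-faces. Here C(15,7)·2^8 = 6435·256 = 1647360.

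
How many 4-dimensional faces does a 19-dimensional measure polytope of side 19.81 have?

f_4(19-cube) = (19 choose 4) · 2^15 = 127008768.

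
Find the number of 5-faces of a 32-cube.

Choose 5 of 32 axes to span the face (C(32,5) = 201376 ways), then fix each of the remaining 27 coordinates at one of its two extreme values (2^27 = 134217728 ways): 201376·134217728 = 27028229193728.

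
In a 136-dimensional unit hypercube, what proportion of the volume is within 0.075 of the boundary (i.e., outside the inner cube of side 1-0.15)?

1 - (1 - 2·0.075)^136 = 1 - 0.85^136 ≈ 1 - 2.518e-10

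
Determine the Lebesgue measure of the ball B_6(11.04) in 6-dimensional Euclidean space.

Volume = π^{6/2}·(11.04)^6/Γ(4) ≈ 9.35649e+06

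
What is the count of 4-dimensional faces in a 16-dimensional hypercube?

An n-cube has C(n,k)·2^(n-k) k-faces. Here C(16,4)·2^12 = 1820·4096 = 7454720.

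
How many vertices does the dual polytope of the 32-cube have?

Number of vertices = 2n = 64.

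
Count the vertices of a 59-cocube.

The 59-dimensional cross-polytope has 2n = 2·59 = 118 vertices.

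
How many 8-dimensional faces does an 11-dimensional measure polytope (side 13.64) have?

Choose 8 of 11 axes to span the face (C(11,8) = 165 ways), then fix each of the remaining 3 coordinates at one of its two extreme values (2^3 = 8 ways): 165·8 = 1320.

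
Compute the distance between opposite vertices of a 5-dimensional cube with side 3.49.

Diagonal = √5 · 3.49 ≈ 7.80388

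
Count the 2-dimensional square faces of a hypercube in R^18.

Choose 2 of 18 axes to span the face (C(18,2) = 153 ways), then fix each of the remaining 16 coordinates at one of its two extreme values (2^16 = 65536 ways): 153·65536 = 10027008.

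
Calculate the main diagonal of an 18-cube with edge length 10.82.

||(10.82,10.82,...,10.82)|| = √(18)·10.82 ≈ 45.9054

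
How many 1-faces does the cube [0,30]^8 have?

The 8-cube has n·2^(n-1) = 8·2^7 = 8·128 = 1024 edges.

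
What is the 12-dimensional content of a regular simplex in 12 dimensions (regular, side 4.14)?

Volume = 4.14^12 · √(13/2^12) / 12! ≈ 0.00298166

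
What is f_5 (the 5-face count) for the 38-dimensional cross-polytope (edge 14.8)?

Number of 5-faces = 2^(5+1) · C(38,5+1) = 64 · 2760681 = 176683584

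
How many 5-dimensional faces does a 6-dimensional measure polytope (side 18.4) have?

An n-cube has C(n,k)·2^(n-k) k-faces. Here C(6,5)·2^1 = 6·2 = 12.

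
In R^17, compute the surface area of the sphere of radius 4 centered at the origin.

The surface area of an n-ball is 2π^(n/2) r^(n-1) / Γ(n/2). For n=17, r=4: 2199023255552·π^8/2027025 ≈ 1.02937e+10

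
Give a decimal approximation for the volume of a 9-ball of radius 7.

The n-ball volume is π^(n/2)·r^n/Γ(n/2+1). With n=9, r=7: V = 184473632·π^4/135 ≈ 1.33107e+08.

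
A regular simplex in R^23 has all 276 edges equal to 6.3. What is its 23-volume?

V = (6.3^23 / 23!) · √((23+1) / 2^23) ≈ 1.58708e-07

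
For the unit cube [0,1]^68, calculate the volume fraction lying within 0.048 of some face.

The inner cube has side 1-2·0.048 = 0.904 and volume (0.904)^68 ≈ 0.001046, so the shell holds 0.998954 of the volume.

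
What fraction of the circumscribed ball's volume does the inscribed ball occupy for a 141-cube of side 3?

Volume scales as r^n, and r_in/r_out = 1/√141, giving (1/√141)^141 ≈ 3.02032e-152.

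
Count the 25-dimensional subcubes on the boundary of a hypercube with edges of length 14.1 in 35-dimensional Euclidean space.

An n-cube has C(n,k)·2^(n-k) k-faces. Here C(35,25)·2^10 = 183579396·1024 = 187985301504.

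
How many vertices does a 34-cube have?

The 34-cube has 2^34 = 17179869184 vertices.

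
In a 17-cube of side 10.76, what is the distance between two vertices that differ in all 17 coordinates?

d = √(10.76² + 10.76² + ... + 10.76²) [17 terms] = √(17·10.76²) = 10.76√17 ≈ 44.3646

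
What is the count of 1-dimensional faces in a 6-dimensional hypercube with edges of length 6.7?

Choose 1 of 6 axes to span the face (C(6,1) = 6 ways), then fix each of the remaining 5 coordinates at one of its two extreme values (2^5 = 32 ways): 6·32 = 192.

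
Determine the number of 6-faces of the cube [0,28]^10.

Number of 6-faces = C(10,6) · 2^(10-6) = 210 · 16 = 3360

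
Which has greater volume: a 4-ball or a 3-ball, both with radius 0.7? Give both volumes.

V_4(0.7) ≈ 1.18485. V_3(0.7) ≈ 1.43676. The 3-ball is larger.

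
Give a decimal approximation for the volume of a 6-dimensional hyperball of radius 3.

V_6(3) = π^(6/2) · (3)^6 / Γ(6/2 + 1) = 243·π^3/2 ≈ 3767.26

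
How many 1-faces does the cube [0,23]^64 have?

The 64-cube has n·2^(n-1) = 64·2^63 = 64·9223372036854775808 = 590295810358705651712 edges.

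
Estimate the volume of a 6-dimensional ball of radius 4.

The n-ball volume is π^(n/2)·r^n/Γ(n/2+1). With n=6, r=4: V = 2048·π^3/3 ≈ 21167.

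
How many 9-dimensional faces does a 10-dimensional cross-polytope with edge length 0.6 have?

Number of 9-faces = 2^(9+1) · C(10,9+1) = 1024 · 1 = 1024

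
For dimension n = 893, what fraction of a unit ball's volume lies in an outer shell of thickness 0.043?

1 - (1-0.043)^893 ≈ 1 - 9.002e-18 ≈ 100.000000%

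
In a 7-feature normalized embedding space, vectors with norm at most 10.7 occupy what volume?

V_7(10.7) = π^(7/2) · (10.7)^7 / Γ(7/2 + 1) ≈ 7.58694e+07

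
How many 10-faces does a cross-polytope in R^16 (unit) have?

An n-cross-polytope has 2^(k+1)·C(n,k+1) k-faces. Here 2^11·C(16,11) = 2048·4368 = 8945664.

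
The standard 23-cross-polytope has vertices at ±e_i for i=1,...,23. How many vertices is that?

An n-cross-polytope has 2n vertices; here n = 23, giving 46.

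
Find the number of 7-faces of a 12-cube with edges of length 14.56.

Choose 7 of 12 axes to span the face (C(12,7) = 792 ways), then fix each of the remaining 5 coordinates at one of its two extreme values (2^5 = 32 ways): 792·32 = 25344.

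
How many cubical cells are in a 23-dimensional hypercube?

Number of 3-faces = C(23,3) · 2^(23-3) = 1771 · 1048576 = 1857028096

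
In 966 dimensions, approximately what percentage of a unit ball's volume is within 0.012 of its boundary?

1 - (1-0.012)^966 ≈ 0.999991 ≈ 99.999139%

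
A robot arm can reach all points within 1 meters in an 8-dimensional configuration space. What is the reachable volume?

V_8(1) = π^(8/2) · (1)^8 / Γ(8/2 + 1) = π^4/24 ≈ 4.05871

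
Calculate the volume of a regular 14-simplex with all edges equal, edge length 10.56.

V_14 = √(15) · 10.56^14 / (14! · 2^(14/2)) ≈ 74.4256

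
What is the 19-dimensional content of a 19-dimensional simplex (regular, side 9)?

V_19 = √(20) · 9^19 / (19! · 2^(19/2)) ≈ 0.0685872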